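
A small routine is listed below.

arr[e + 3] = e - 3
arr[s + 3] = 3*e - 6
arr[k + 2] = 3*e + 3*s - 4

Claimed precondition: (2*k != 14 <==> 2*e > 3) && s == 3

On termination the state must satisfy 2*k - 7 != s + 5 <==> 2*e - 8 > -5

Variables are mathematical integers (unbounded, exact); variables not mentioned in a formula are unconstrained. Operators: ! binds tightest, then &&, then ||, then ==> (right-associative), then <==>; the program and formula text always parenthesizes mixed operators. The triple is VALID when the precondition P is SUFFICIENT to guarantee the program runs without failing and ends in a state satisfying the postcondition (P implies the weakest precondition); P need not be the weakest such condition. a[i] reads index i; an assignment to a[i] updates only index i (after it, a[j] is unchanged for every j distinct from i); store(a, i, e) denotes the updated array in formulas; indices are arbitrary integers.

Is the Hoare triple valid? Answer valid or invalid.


Working backward. After the program, the postcondition 2*k - 7 != s + 5 <==> 2*e - 8 > -5 must hold; in canonical form it is 2*k != s + 12 <==> 2*e > 3.
Before arr[k + 2] := 3*e + 3*s - 4: 2*k != s + 12 <==> 2*e > 3
Before arr[s + 3] := 3*e - 6: 2*k != s + 12 <==> 2*e > 3
Before arr[e + 3] := e - 3: 2*k != s + 12 <==> 2*e > 3
The weakest precondition is 2*k != s + 12 <==> 2*e > 3.
Check whether (2*k != 14 <==> 2*e > 3) && s == 3 implies it.
Countermodel: at the initial state e = 1, k = 7, s = 3, the precondition holds but the weakest precondition fails.
Answer: invalid


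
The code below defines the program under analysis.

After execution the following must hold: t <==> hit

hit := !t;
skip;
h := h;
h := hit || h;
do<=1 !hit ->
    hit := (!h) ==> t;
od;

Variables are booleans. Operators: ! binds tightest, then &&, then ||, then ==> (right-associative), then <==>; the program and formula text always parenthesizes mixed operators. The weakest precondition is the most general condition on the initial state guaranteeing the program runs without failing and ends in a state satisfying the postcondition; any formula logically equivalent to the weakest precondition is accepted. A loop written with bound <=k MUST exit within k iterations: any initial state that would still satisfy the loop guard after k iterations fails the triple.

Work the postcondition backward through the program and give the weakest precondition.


Working backward. After the program, t <==> hit must hold.
Before the loop (bound <=1), unroll the exhaustion recursion (WP_0 = exit-now case; WP_j = one more guarded iteration, up to j = 1):
  WP_0: hit && (t <==> hit)
  WP_1: ((!hit) ==> (((!h) ==> t) && (t <==> ((!h) ==> t)))) && (hit ==> (t <==> hit))
So before the loop: ((!hit) ==> (((!h) ==> t) && (t <==> ((!h) ==> t)))) && (hit ==> (t <==> hit))
Before h := hit || h: ((!hit) ==> (((!(hit || h)) ==> t) && (t <==> ((!(hit || h)) ==> t)))) && (hit ==> (t <==> hit))
Before h := h: ((!hit) ==> (((!(hit || h)) ==> t) && (t <==> ((!(hit || h)) ==> t)))) && (hit ==> (t <==> hit))
Before skip: ((!hit) ==> (((!(hit || h)) ==> t) && (t <==> ((!(hit || h)) ==> t)))) && (hit ==> (t <==> hit))
Before hit := !t: (t ==> (((!((!t) || h)) ==> t) && (t <==> ((!((!t) || h)) ==> t)))) && ((!t) ==> (t <==> (!t)))
Answer: WP = (t ==> (((!((!t) || h)) ==> t) && (t <==> ((!((!t) || h)) ==> t)))) && ((!t) ==> (t <==> (!t)))


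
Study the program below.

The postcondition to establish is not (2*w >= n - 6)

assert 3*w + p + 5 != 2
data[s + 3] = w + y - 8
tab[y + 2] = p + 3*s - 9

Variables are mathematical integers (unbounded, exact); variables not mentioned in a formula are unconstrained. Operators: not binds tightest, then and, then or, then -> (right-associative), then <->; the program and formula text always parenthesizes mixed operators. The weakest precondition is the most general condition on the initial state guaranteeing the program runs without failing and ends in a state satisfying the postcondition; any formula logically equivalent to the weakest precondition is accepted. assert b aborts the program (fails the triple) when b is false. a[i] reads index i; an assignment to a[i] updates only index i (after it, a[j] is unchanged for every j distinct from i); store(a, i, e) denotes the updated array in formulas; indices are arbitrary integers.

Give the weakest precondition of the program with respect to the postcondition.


Working backward. After the program, not (2*w >= n - 6) must hold.
Before tab[y + 2] := p + 3*s - 9: not (2*w >= n - 6)
Before data[s + 3] := w + y - 8: not (2*w >= n - 6)
Before assert 3*w + p + 5 != 2: p + 3*w != -3 and (not (2*w >= n - 6))
Answer: WP = p + 3*w != -3 and (not (2*w >= n - 6))


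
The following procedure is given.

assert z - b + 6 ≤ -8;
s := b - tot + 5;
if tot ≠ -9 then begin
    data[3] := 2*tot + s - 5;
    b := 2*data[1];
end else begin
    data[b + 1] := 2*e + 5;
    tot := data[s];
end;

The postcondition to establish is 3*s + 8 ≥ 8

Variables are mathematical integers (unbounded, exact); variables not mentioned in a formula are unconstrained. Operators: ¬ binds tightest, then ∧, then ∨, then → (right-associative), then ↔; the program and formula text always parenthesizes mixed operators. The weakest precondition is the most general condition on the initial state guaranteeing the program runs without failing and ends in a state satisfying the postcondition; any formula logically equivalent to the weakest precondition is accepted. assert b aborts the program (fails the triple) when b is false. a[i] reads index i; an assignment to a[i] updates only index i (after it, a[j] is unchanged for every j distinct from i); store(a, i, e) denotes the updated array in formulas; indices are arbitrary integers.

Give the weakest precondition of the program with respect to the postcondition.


Working backward. After the program, the postcondition 3*s + 8 ≥ 8 must hold; in canonical form it is 3*s ≥ 0.
Then branch requires 3*s ≥ 0; else branch requires 3*s ≥ 0.
Before the if: (tot ≠ -9 → 3*s ≥ 0) ∧ ((¬(tot ≠ -9)) → 3*s ≥ 0)
Before s := b - tot + 5: (tot ≠ -9 → 3*b ≥ 3*tot - 15) ∧ ((¬(tot ≠ -9)) → 3*b ≥ 3*tot - 15)
Before assert z - b + 6 ≤ -8: z ≤ b - 14 ∧ (tot ≠ -9 → 3*b ≥ 3*tot - 15) ∧ ((¬(tot ≠ -9)) → 3*b ≥ 3*tot - 15)
Answer: WP = z ≤ b - 14 ∧ (tot ≠ -9 → 3*b ≥ 3*tot - 15) ∧ ((¬(tot ≠ -9)) → 3*b ≥ 3*tot - 15)


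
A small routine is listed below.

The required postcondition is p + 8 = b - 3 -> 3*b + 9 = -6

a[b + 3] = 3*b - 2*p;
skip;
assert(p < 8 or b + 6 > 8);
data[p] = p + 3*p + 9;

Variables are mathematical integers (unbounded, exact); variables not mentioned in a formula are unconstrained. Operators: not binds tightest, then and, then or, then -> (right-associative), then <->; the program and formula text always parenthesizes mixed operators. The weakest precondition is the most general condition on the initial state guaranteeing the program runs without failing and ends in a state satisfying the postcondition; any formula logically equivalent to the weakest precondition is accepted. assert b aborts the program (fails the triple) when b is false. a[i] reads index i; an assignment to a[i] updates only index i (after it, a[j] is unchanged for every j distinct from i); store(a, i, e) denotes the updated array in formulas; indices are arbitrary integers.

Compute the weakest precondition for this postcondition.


Working backward. After the program, the postcondition p + 8 = b - 3 -> 3*b + 9 = -6 must hold; in canonical form it is p = b - 11 -> 3*b = -15.
Before data[p] := p + 3*p + 9: p = b - 11 -> 3*b = -15
Before assert p < 8 or b + 6 > 8: (p < 8 or b > 2) and (p = b - 11 -> 3*b = -15)
Before skip: (p < 8 or b > 2) and (p = b - 11 -> 3*b = -15)
Before a[b + 3] := 3*b - 2*p: (p < 8 or b > 2) and (p = b - 11 -> 3*b = -15)
Answer: WP = (p < 8 or b > 2) and (p = b - 11 -> 3*b = -15)


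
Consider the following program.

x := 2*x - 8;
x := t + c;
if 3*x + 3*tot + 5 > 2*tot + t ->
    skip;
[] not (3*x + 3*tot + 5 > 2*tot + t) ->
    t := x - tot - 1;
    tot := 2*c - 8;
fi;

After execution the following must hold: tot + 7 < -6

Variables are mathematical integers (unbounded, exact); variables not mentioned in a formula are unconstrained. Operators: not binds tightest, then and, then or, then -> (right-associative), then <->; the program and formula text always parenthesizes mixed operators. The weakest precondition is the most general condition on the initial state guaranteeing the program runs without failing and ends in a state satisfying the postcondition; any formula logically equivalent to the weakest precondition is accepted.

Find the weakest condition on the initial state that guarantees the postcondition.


Working backward. After the program, the postcondition tot + 7 < -6 must hold; in canonical form it is tot < -13.
Then branch requires tot < -13; else branch requires 2*c < -5.
Before the if: (tot + 3*x > t - 5 -> tot < -13) and ((not (tot + 3*x > t - 5)) -> 2*c < -5)
Before x := t + c: (3*c + 2*t + tot > -5 -> tot < -13) and ((not (3*c + 2*t + tot > -5)) -> 2*c < -5)
Before x := 2*x - 8: (3*c + 2*t + tot > -5 -> tot < -13) and ((not (3*c + 2*t + tot > -5)) -> 2*c < -5)
Answer: WP = (3*c + 2*t + tot > -5 -> tot < -13) and ((not (3*c + 2*t + tot > -5)) -> 2*c < -5)


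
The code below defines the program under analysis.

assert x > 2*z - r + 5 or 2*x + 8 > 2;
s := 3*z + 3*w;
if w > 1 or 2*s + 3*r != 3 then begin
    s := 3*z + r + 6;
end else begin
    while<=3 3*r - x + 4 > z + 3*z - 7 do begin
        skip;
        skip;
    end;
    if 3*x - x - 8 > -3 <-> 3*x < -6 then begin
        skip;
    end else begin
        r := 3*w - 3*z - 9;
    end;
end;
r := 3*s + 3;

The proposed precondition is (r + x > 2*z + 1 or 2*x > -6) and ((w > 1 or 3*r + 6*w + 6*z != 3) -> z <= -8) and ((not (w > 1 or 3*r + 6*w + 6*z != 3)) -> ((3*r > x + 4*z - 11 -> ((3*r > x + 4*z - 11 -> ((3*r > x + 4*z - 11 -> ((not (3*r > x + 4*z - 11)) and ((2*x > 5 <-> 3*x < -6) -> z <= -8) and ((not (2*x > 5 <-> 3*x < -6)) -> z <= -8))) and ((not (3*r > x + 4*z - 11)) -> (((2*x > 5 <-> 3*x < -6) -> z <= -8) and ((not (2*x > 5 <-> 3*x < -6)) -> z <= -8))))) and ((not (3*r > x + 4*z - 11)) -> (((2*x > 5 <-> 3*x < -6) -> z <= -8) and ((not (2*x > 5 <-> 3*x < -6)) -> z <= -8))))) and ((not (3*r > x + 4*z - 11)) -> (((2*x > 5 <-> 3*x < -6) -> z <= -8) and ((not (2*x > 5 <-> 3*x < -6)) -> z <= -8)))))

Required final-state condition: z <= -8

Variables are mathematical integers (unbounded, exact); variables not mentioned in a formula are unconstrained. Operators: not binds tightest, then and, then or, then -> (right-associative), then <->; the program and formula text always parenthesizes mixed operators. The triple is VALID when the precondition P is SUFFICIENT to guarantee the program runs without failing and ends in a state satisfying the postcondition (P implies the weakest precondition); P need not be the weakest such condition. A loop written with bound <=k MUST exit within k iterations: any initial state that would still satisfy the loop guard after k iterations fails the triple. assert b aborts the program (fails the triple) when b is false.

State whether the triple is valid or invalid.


Working backward. After the program, z <= -8 must hold.
Before r := 3*s + 3: z <= -8
Then branch requires z <= -8; else branch requires (3*r > x + 4*z - 11 -> ((3*r > x + 4*z - 11 -> ((3*r > x + 4*z - 11 -> ((not (3*r > x + 4*z - 11)) and ((2*x > 5 <-> 3*x < -6) -> z <= -8) and ((not (2*x > 5 <-> 3*x < -6)) -> z <= -8))) and ((not (3*r > x + 4*z - 11)) -> (((2*x > 5 <-> 3*x < -6) -> z <= -8) and ((not (2*x > 5 <-> 3*x < -6)) -> z <= -8))))) and ((not (3*r > x + 4*z - 11)) -> (((2*x > 5 <-> 3*x < -6) -> z <= -8) and ((not (2*x > 5 <-> 3*x < -6)) -> z <= -8))))) and ((not (3*r > x + 4*z - 11)) -> (((2*x > 5 <-> 3*x < -6) -> z <= -8) and ((not (2*x > 5 <-> 3*x < -6)) -> z <= -8))).
Before the if: ((w > 1 or 3*r + 2*s != 3) -> z <= -8) and ((not (w > 1 or 3*r + 2*s != 3)) -> ((3*r > x + 4*z - 11 -> ((3*r > x + 4*z - 11 -> ((3*r > x + 4*z - 11 -> ((not (3*r > x + 4*z - 11)) and ((2*x > 5 <-> 3*x < -6) -> z <= -8) and ((not (2*x > 5 <-> 3*x < -6)) -> z <= -8))) and ((not (3*r > x + 4*z - 11)) -> (((2*x > 5 <-> 3*x < -6) -> z <= -8) and ((not (2*x > 5 <-> 3*x < -6)) -> z <= -8))))) and ((not (3*r > x + 4*z - 11)) -> (((2*x > 5 <-> 3*x < -6) -> z <= -8) and ((not (2*x > 5 <-> 3*x < -6)) -> z <= -8))))) and ((not (3*r > x + 4*z - 11)) -> (((2*x > 5 <-> 3*x < -6) -> z <= -8) and ((not (2*x > 5 <-> 3*x < -6)) -> z <= -8)))))
Before s := 3*z + 3*w: ((w > 1 or 3*r + 6*w + 6*z != 3) -> z <= -8) and ((not (w > 1 or 3*r + 6*w + 6*z != 3)) -> ((3*r > x + 4*z - 11 -> ((3*r > x + 4*z - 11 -> ((3*r > x + 4*z - 11 -> ((not (3*r > x + 4*z - 11)) and ((2*x > 5 <-> 3*x < -6) -> z <= -8) and ((not (2*x > 5 <-> 3*x < -6)) -> z <= -8))) and ((not (3*r > x + 4*z - 11)) -> (((2*x > 5 <-> 3*x < -6) -> z <= -8) and ((not (2*x > 5 <-> 3*x < -6)) -> z <= -8))))) and ((not (3*r > x + 4*z - 11)) -> (((2*x > 5 <-> 3*x < -6) -> z <= -8) and ((not (2*x > 5 <-> 3*x < -6)) -> z <= -8))))) and ((not (3*r > x + 4*z - 11)) -> (((2*x > 5 <-> 3*x < -6) -> z <= -8) and ((not (2*x > 5 <-> 3*x < -6)) -> z <= -8)))))
Before assert x > 2*z - r + 5 or 2*x + 8 > 2: (r + x > 2*z + 5 or 2*x > -6) and ((w > 1 or 3*r + 6*w + 6*z != 3) -> z <= -8) and ((not (w > 1 or 3*r + 6*w + 6*z != 3)) -> ((3*r > x + 4*z - 11 -> ((3*r > x + 4*z - 11 -> ((3*r > x + 4*z - 11 -> ((not (3*r > x + 4*z - 11)) and ((2*x > 5 <-> 3*x < -6) -> z <= -8) and ((not (2*x > 5 <-> 3*x < -6)) -> z <= -8))) and ((not (3*r > x + 4*z - 11)) -> (((2*x > 5 <-> 3*x < -6) -> z <= -8) and ((not (2*x > 5 <-> 3*x < -6)) -> z <= -8))))) and ((not (3*r > x + 4*z - 11)) -> (((2*x > 5 <-> 3*x < -6) -> z <= -8) and ((not (2*x > 5 <-> 3*x < -6)) -> z <= -8))))) and ((not (3*r > x + 4*z - 11)) -> (((2*x > 5 <-> 3*x < -6) -> z <= -8) and ((not (2*x > 5 <-> 3*x < -6)) -> z <= -8)))))
The weakest precondition is (r + x > 2*z + 5 or 2*x > -6) and ((w > 1 or 3*r + 6*w + 6*z != 3) -> z <= -8) and ((not (w > 1 or 3*r + 6*w + 6*z != 3)) -> ((3*r > x + 4*z - 11 -> ((3*r > x + 4*z - 11 -> ((3*r > x + 4*z - 11 -> ((not (3*r > x + 4*z - 11)) and ((2*x > 5 <-> 3*x < -6) -> z <= -8) and ((not (2*x > 5 <-> 3*x < -6)) -> z <= -8))) and ((not (3*r > x + 4*z - 11)) -> (((2*x > 5 <-> 3*x < -6) -> z <= -8) and ((not (2*x > 5 <-> 3*x < -6)) -> z <= -8))))) and ((not (3*r > x + 4*z - 11)) -> (((2*x > 5 <-> 3*x < -6) -> z <= -8) and ((not (2*x > 5 <-> 3*x < -6)) -> z <= -8))))) and ((not (3*r > x + 4*z - 11)) -> (((2*x > 5 <-> 3*x < -6) -> z <= -8) and ((not (2*x > 5 <-> 3*x < -6)) -> z <= -8))))).
Check whether (r + x > 2*z + 1 or 2*x > -6) and ((w > 1 or 3*r + 6*w + 6*z != 3) -> z <= -8) and ((not (w > 1 or 3*r + 6*w + 6*z != 3)) -> ((3*r > x + 4*z - 11 -> ((3*r > x + 4*z - 11 -> ((3*r > x + 4*z - 11 -> ((not (3*r > x + 4*z - 11)) and ((2*x > 5 <-> 3*x < -6) -> z <= -8) and ((not (2*x > 5 <-> 3*x < -6)) -> z <= -8))) and ((not (3*r > x + 4*z - 11)) -> (((2*x > 5 <-> 3*x < -6) -> z <= -8) and ((not (2*x > 5 <-> 3*x < -6)) -> z <= -8))))) and ((not (3*r > x + 4*z - 11)) -> (((2*x > 5 <-> 3*x < -6) -> z <= -8) and ((not (2*x > 5 <-> 3*x < -6)) -> z <= -8))))) and ((not (3*r > x + 4*z - 11)) -> (((2*x > 5 <-> 3*x < -6) -> z <= -8) and ((not (2*x > 5 <-> 3*x < -6)) -> z <= -8))))) implies it.
Countermodel: at the initial state r = -25, w = 27, x = -3, z = -15, the precondition holds but the weakest precondition fails.
Answer: invalid


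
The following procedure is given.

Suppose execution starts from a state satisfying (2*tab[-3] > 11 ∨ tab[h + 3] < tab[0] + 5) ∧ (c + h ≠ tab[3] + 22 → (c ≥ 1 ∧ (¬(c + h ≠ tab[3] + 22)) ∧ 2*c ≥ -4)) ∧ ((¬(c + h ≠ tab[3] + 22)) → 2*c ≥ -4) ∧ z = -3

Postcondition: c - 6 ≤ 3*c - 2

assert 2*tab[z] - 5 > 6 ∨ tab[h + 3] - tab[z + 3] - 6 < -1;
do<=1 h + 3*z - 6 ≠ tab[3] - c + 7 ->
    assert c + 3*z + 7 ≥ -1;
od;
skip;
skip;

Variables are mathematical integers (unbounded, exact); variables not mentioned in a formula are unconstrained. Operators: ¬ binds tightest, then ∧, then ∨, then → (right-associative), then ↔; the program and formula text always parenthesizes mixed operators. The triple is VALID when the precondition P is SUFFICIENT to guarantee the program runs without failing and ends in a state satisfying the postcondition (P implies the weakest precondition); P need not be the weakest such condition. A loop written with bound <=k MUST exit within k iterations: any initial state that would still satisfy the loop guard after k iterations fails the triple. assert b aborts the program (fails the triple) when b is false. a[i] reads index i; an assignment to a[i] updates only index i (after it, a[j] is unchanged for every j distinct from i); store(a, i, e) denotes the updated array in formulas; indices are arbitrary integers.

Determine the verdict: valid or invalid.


Working backward. After the program, the postcondition c - 6 ≤ 3*c - 2 must hold; in canonical form it is 2*c ≥ -4.
Before skip: 2*c ≥ -4
Before skip: 2*c ≥ -4
Before the loop (bound <=1), unroll the exhaustion recursion (WP_0 = exit-now case; WP_j = one more guarded iteration, up to j = 1):
  WP_0: (¬(c + h + 3*z ≠ tab[3] + 13)) ∧ 2*c ≥ -4
  WP_1: (c + h + 3*z ≠ tab[3] + 13 → (c + 3*z ≥ -8 ∧ (¬(c + h + 3*z ≠ tab[3] + 13)) ∧ 2*c ≥ -4)) ∧ ((¬(c + h + 3*z ≠ tab[3] + 13)) → 2*c ≥ -4)
So before the loop: (c + h + 3*z ≠ tab[3] + 13 → (c + 3*z ≥ -8 ∧ (¬(c + h + 3*z ≠ tab[3] + 13)) ∧ 2*c ≥ -4)) ∧ ((¬(c + h + 3*z ≠ tab[3] + 13)) → 2*c ≥ -4)
Before assert 2*tab[z] - 5 > 6 ∨ tab[h + 3] - tab[z + 3] - 6 < -1: (2*tab[z] > 11 ∨ tab[h + 3] < tab[z + 3] + 5) ∧ (c + h + 3*z ≠ tab[3] + 13 → (c + 3*z ≥ -8 ∧ (¬(c + h + 3*z ≠ tab[3] + 13)) ∧ 2*c ≥ -4)) ∧ ((¬(c + h + 3*z ≠ tab[3] + 13)) → 2*c ≥ -4)
The weakest precondition is (2*tab[z] > 11 ∨ tab[h + 3] < tab[z + 3] + 5) ∧ (c + h + 3*z ≠ tab[3] + 13 → (c + 3*z ≥ -8 ∧ (¬(c + h + 3*z ≠ tab[3] + 13)) ∧ 2*c ≥ -4)) ∧ ((¬(c + h + 3*z ≠ tab[3] + 13)) → 2*c ≥ -4).
Check whether (2*tab[-3] > 11 ∨ tab[h + 3] < tab[0] + 5) ∧ (c + h ≠ tab[3] + 22 → (c ≥ 1 ∧ (¬(c + h ≠ tab[3] + 22)) ∧ 2*c ≥ -4)) ∧ ((¬(c + h ≠ tab[3] + 22)) → 2*c ≥ -4) ∧ z = -3 implies it.
Every state satisfying the precondition satisfies the weakest precondition: the implication holds.
Answer: valid


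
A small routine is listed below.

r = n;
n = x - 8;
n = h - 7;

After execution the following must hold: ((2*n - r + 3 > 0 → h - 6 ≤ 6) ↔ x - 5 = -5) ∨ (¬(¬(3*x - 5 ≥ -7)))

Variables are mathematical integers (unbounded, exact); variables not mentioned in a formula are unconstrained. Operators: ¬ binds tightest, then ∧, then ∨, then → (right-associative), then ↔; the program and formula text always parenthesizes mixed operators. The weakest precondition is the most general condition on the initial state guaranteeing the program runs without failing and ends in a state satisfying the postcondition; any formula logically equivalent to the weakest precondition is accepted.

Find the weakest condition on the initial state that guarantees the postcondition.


Working backward. After the program, the postcondition ((2*n - r + 3 > 0 → h - 6 ≤ 6) ↔ x - 5 = -5) ∨ (¬(¬(3*x - 5 ≥ -7))) must hold; in canonical form it is ((2*n > r - 3 → h ≤ 12) ↔ x = 0) ∨ 3*x ≥ -2.
Before n := h - 7: ((2*h > r + 11 → h ≤ 12) ↔ x = 0) ∨ 3*x ≥ -2
Before n := x - 8: ((2*h > r + 11 → h ≤ 12) ↔ x = 0) ∨ 3*x ≥ -2
Before r := n: ((2*h > n + 11 → h ≤ 12) ↔ x = 0) ∨ 3*x ≥ -2
Answer: WP = ((2*h > n + 11 → h ≤ 12) ↔ x = 0) ∨ 3*x ≥ -2


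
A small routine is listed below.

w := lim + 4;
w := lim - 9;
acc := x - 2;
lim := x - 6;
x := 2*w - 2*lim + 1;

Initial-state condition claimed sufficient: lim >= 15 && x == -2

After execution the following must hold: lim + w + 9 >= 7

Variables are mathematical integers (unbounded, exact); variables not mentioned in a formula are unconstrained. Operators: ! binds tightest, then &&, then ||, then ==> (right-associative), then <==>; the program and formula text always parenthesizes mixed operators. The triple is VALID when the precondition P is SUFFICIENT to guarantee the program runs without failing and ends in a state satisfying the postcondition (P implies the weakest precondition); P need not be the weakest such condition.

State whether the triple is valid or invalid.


Working backward. After the program, the postcondition lim + w + 9 >= 7 must hold; in canonical form it is lim + w >= -2.
Before x := 2*w - 2*lim + 1: lim + w >= -2
Before lim := x - 6: w + x >= 4
Before acc := x - 2: w + x >= 4
Before w := lim - 9: lim + x >= 13
Before w := lim + 4: lim + x >= 13
The weakest precondition is lim + x >= 13.
Check whether lim >= 15 && x == -2 implies it.
Every state satisfying the precondition satisfies the weakest precondition: the implication holds.
Answer: valid


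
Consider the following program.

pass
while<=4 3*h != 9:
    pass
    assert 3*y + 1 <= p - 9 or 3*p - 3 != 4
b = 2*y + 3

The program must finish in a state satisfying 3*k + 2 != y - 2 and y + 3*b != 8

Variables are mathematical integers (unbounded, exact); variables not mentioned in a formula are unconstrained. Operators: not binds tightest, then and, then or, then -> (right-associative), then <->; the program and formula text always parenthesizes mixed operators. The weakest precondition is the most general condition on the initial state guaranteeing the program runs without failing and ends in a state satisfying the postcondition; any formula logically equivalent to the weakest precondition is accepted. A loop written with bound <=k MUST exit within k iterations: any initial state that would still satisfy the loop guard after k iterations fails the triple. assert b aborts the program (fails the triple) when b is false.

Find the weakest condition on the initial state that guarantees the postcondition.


Working backward. After the program, the postcondition 3*k + 2 != y - 2 and y + 3*b != 8 must hold; in canonical form it is 3*k != y - 4 and 3*b + y != 8.
Before b := 2*y + 3: 3*k != y - 4 and 7*y != -1
Before the loop (bound <=4), unroll the exhaustion recursion (WP_0 = exit-now case; WP_j = one more guarded iteration, up to j = 4):
  WP_0: (not (3*h != 9)) and 3*k != y - 4 and 7*y != -1
  WP_1: (3*h != 9 -> ((3*y <= p - 10 or 3*p != 7) and (not (3*h != 9)) and 3*k != y - 4 and 7*y != -1)) and ((not (3*h != 9)) -> (3*k != y - 4 and 7*y != -1))
  WP_2: (3*h != 9 -> ((3*y <= p - 10 or 3*p != 7) and (3*h != 9 -> ((3*y <= p - 10 or 3*p != 7) and (not (3*h != 9)) and 3*k != y - 4 and 7*y != -1)) and ((not (3*h != 9)) -> (3*k != y - 4 and 7*y != -1)))) and ((not (3*h != 9)) -> (3*k != y - 4 and 7*y != -1))
  WP_3: (3*h != 9 -> ((3*y <= p - 10 or 3*p != 7) and (3*h != 9 -> ((3*y <= p - 10 or 3*p != 7) and (3*h != 9 -> ((3*y <= p - 10 or 3*p != 7) and (not (3*h != 9)) and 3*k != y - 4 and 7*y != -1)) and ((not (3*h != 9)) -> (3*k != y - 4 and 7*y != -1)))) and ((not (3*h != 9)) -> (3*k != y - 4 and 7*y != -1)))) and ((not (3*h != 9)) -> (3*k != y - 4 and 7*y != -1))
  WP_4: (3*h != 9 -> ((3*y <= p - 10 or 3*p != 7) and (3*h != 9 -> ((3*y <= p - 10 or 3*p != 7) and (3*h != 9 -> ((3*y <= p - 10 or 3*p != 7) and (3*h != 9 -> ((3*y <= p - 10 or 3*p != 7) and (not (3*h != 9)) and 3*k != y - 4 and 7*y != -1)) and ((not (3*h != 9)) -> (3*k != y - 4 and 7*y != -1)))) and ((not (3*h != 9)) -> (3*k != y - 4 and 7*y != -1)))) and ((not (3*h != 9)) -> (3*k != y - 4 and 7*y != -1)))) and ((not (3*h != 9)) -> (3*k != y - 4 and 7*y != -1))
So before the loop: (3*h != 9 -> ((3*y <= p - 10 or 3*p != 7) and (3*h != 9 -> ((3*y <= p - 10 or 3*p != 7) and (3*h != 9 -> ((3*y <= p - 10 or 3*p != 7) and (3*h != 9 -> ((3*y <= p - 10 or 3*p != 7) and (not (3*h != 9)) and 3*k != y - 4 and 7*y != -1)) and ((not (3*h != 9)) -> (3*k != y - 4 and 7*y != -1)))) and ((not (3*h != 9)) -> (3*k != y - 4 and 7*y != -1)))) and ((not (3*h != 9)) -> (3*k != y - 4 and 7*y != -1)))) and ((not (3*h != 9)) -> (3*k != y - 4 and 7*y != -1))
Before skip: (3*h != 9 -> ((3*y <= p - 10 or 3*p != 7) and (3*h != 9 -> ((3*y <= p - 10 or 3*p != 7) and (3*h != 9 -> ((3*y <= p - 10 or 3*p != 7) and (3*h != 9 -> ((3*y <= p - 10 or 3*p != 7) and (not (3*h != 9)) and 3*k != y - 4 and 7*y != -1)) and ((not (3*h != 9)) -> (3*k != y - 4 and 7*y != -1)))) and ((not (3*h != 9)) -> (3*k != y - 4 and 7*y != -1)))) and ((not (3*h != 9)) -> (3*k != y - 4 and 7*y != -1)))) and ((not (3*h != 9)) -> (3*k != y - 4 and 7*y != -1))
Answer: WP = (3*h != 9 -> ((3*y <= p - 10 or 3*p != 7) and (3*h != 9 -> ((3*y <= p - 10 or 3*p != 7) and (3*h != 9 -> ((3*y <= p - 10 or 3*p != 7) and (3*h != 9 -> ((3*y <= p - 10 or 3*p != 7) and (not (3*h != 9)) and 3*k != y - 4 and 7*y != -1)) and ((not (3*h != 9)) -> (3*k != y - 4 and 7*y != -1)))) and ((not (3*h != 9)) -> (3*k != y - 4 and 7*y != -1)))) and ((not (3*h != 9)) -> (3*k != y - 4 and 7*y != -1)))) and ((not (3*h != 9)) -> (3*k != y - 4 and 7*y != -1))


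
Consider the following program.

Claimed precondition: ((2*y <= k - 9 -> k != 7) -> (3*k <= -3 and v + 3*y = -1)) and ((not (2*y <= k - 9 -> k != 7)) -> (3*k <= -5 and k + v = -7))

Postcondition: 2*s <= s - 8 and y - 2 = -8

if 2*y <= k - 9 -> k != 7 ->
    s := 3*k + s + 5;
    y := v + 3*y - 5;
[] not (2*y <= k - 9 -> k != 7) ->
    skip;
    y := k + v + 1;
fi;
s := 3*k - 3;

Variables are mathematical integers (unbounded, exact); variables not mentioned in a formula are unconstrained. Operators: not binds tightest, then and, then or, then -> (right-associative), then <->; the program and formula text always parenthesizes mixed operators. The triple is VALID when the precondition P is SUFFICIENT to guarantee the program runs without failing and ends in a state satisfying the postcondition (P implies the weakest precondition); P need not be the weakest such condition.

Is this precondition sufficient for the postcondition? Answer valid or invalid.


Working backward. After the program, the postcondition 2*s <= s - 8 and y - 2 = -8 must hold; in canonical form it is s <= -8 and y = -6.
Before s := 3*k - 3: 3*k <= -5 and y = -6
Then branch requires 3*k <= -5 and v + 3*y = -1; else branch requires 3*k <= -5 and k + v = -7.
Before the if: ((2*y <= k - 9 -> k != 7) -> (3*k <= -5 and v + 3*y = -1)) and ((not (2*y <= k - 9 -> k != 7)) -> (3*k <= -5 and k + v = -7))
The weakest precondition is ((2*y <= k - 9 -> k != 7) -> (3*k <= -5 and v + 3*y = -1)) and ((not (2*y <= k - 9 -> k != 7)) -> (3*k <= -5 and k + v = -7)).
Check whether ((2*y <= k - 9 -> k != 7) -> (3*k <= -3 and v + 3*y = -1)) and ((not (2*y <= k - 9 -> k != 7)) -> (3*k <= -5 and k + v = -7)) implies it.
Countermodel: at the initial state k = -1, v = -1, y = 0, the precondition holds but the weakest precondition fails.
Answer: invalid


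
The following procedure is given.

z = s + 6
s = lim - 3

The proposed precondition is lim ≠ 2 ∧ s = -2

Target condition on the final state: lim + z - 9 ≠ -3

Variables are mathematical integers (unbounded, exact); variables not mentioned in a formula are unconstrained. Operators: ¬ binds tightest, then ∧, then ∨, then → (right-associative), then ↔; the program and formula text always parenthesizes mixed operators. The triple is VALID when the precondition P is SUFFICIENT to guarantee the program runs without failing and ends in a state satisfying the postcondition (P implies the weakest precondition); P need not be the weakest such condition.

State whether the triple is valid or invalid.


Working backward. After the program, the postcondition lim + z - 9 ≠ -3 must hold; in canonical form it is lim + z ≠ 6.
Before s := lim - 3: lim + z ≠ 6
Before z := s + 6: lim + s ≠ 0
The weakest precondition is lim + s ≠ 0.
Check whether lim ≠ 2 ∧ s = -2 implies it.
Every state satisfying the precondition satisfies the weakest precondition: the implication holds.
Answer: valid


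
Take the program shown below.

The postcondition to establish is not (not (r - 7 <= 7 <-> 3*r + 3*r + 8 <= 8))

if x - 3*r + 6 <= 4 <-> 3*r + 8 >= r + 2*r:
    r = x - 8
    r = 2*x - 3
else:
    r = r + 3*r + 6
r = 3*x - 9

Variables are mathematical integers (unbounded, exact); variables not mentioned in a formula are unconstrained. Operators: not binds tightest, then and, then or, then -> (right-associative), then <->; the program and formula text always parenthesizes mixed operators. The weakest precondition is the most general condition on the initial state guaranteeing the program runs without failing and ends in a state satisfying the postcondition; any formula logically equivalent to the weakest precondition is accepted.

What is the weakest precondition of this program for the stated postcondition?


Working backward. After the program, the postcondition not (not (r - 7 <= 7 <-> 3*r + 3*r + 8 <= 8)) must hold; in canonical form it is r <= 14 <-> 6*r <= 0.
Before r := 3*x - 9: 3*x <= 23 <-> 18*x <= 54
Then branch requires 3*x <= 23 <-> 18*x <= 54; else branch requires 3*x <= 23 <-> 18*x <= 54.
Before the if: (x <= 3*r - 2 -> (3*x <= 23 <-> 18*x <= 54)) and ((not (x <= 3*r - 2)) -> (3*x <= 23 <-> 18*x <= 54))
Answer: WP = (x <= 3*r - 2 -> (3*x <= 23 <-> 18*x <= 54)) and ((not (x <= 3*r - 2)) -> (3*x <= 23 <-> 18*x <= 54))


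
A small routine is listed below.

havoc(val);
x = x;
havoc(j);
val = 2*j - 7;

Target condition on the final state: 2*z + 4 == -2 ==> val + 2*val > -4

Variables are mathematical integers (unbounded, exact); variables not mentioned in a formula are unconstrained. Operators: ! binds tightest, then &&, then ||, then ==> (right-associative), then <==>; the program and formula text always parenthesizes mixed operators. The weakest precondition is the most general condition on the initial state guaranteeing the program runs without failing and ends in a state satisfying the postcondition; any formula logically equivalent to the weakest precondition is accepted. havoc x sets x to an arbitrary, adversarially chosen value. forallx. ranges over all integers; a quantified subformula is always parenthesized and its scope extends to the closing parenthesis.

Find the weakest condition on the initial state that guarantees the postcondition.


Working backward. After the program, the postcondition 2*z + 4 == -2 ==> val + 2*val > -4 must hold; in canonical form it is 2*z == -6 ==> 3*val > -4.
Before val := 2*j - 7: 2*z == -6 ==> 6*j > 17
Before havoc j: forall j_1. (2*z == -6 ==> 6*j_1 > 17)
Before x := x: forall j_1. (2*z == -6 ==> 6*j_1 > 17)
Before havoc val: forall j_1. (2*z == -6 ==> 6*j_1 > 17)
Answer: WP = forall j_1. (2*z == -6 ==> 6*j_1 > 17)


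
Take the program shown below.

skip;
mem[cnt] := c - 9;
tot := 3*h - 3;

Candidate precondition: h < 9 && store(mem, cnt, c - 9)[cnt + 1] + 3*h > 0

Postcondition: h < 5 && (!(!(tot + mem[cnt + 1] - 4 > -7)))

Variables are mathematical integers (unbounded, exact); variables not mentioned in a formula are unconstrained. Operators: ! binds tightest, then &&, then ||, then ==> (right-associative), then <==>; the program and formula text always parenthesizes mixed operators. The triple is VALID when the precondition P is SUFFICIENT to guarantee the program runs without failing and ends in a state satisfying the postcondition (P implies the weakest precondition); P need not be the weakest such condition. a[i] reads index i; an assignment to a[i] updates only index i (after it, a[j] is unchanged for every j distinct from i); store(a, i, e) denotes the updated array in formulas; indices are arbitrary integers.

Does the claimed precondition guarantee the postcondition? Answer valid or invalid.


Working backward. After the program, the postcondition h < 5 && (!(!(tot + mem[cnt + 1] - 4 > -7))) must hold; in canonical form it is h < 5 && mem[cnt + 1] + tot > -3.
Before tot := 3*h - 3: h < 5 && mem[cnt + 1] + 3*h > 0
Before mem[cnt] := c - 9: h < 5 && store(mem, cnt, c - 9)[cnt + 1] + 3*h > 0
Before skip: h < 5 && store(mem, cnt, c - 9)[cnt + 1] + 3*h > 0
The weakest precondition is h < 5 && store(mem, cnt, c - 9)[cnt + 1] + 3*h > 0.
Check whether h < 9 && store(mem, cnt, c - 9)[cnt + 1] + 3*h > 0 implies it.
Countermodel: at the initial state c = 0, cnt = -1, h = 5, mem = {[-1] = -14, [0] = -14, elsewhere -14}, the precondition holds but the weakest precondition fails.
Answer: invalid


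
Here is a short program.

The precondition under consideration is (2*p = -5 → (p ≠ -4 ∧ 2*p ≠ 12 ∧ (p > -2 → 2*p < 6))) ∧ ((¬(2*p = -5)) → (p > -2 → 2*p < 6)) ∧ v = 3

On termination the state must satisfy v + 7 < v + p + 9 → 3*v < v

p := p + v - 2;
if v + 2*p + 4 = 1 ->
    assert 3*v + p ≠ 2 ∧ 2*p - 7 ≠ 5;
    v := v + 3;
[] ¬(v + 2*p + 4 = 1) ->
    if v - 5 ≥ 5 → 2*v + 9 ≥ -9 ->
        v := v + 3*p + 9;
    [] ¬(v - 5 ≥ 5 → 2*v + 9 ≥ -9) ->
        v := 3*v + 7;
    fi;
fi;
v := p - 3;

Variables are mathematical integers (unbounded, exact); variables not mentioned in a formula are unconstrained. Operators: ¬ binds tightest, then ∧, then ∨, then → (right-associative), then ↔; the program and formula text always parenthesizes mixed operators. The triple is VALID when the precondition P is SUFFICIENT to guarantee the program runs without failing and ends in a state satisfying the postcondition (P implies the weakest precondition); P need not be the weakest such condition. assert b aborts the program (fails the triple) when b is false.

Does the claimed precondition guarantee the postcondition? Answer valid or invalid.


Working backward. After the program, the postcondition v + 7 < v + p + 9 → 3*v < v must hold; in canonical form it is p > -2 → 2*v < 0.
Before v := p - 3: p > -2 → 2*p < 6
Then branch requires p + 3*v ≠ 2 ∧ 2*p ≠ 12 ∧ (p > -2 → 2*p < 6); else branch requires ((v ≥ 10 → 2*v ≥ -18) → (p > -2 → 2*p < 6)) ∧ ((¬(v ≥ 10 → 2*v ≥ -18)) → (p > -2 → 2*p < 6)).
Before the if: (2*p + v = -3 → (p + 3*v ≠ 2 ∧ 2*p ≠ 12 ∧ (p > -2 → 2*p < 6))) ∧ ((¬(2*p + v = -3)) → (((v ≥ 10 → 2*v ≥ -18) → (p > -2 → 2*p < 6)) ∧ ((¬(v ≥ 10 → 2*v ≥ -18)) → (p > -2 → 2*p < 6))))
Before p := p + v - 2: (2*p + 3*v = 1 → (p + 4*v ≠ 4 ∧ 2*p + 2*v ≠ 16 ∧ (p + v > 0 → 2*p + 2*v < 10))) ∧ ((¬(2*p + 3*v = 1)) → (((v ≥ 10 → 2*v ≥ -18) → (p + v > 0 → 2*p + 2*v < 10)) ∧ ((¬(v ≥ 10 → 2*v ≥ -18)) → (p + v > 0 → 2*p + 2*v < 10))))
The weakest precondition is (2*p + 3*v = 1 → (p + 4*v ≠ 4 ∧ 2*p + 2*v ≠ 16 ∧ (p + v > 0 → 2*p + 2*v < 10))) ∧ ((¬(2*p + 3*v = 1)) → (((v ≥ 10 → 2*v ≥ -18) → (p + v > 0 → 2*p + 2*v < 10)) ∧ ((¬(v ≥ 10 → 2*v ≥ -18)) → (p + v > 0 → 2*p + 2*v < 10)))).
Check whether (2*p = -5 → (p ≠ -4 ∧ 2*p ≠ 12 ∧ (p > -2 → 2*p < 6))) ∧ ((¬(2*p = -5)) → (p > -2 → 2*p < 6)) ∧ v = 3 implies it.
Countermodel: at the initial state p = 2, v = 3, the precondition holds but the weakest precondition fails.
Answer: invalid


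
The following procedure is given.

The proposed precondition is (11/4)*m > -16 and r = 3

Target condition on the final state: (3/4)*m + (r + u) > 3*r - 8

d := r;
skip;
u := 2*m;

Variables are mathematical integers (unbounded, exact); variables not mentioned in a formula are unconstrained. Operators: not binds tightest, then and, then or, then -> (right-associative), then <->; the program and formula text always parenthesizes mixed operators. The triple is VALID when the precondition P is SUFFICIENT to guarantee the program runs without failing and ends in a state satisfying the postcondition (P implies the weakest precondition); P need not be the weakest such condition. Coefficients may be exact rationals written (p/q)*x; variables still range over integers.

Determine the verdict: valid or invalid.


Working backward. After the program, the postcondition (3/4)*m + (r + u) > 3*r - 8 must hold; in canonical form it is (3/4)*m + u > 2*r - 8.
Before u := 2*m: (11/4)*m > 2*r - 8
Before skip: (11/4)*m > 2*r - 8
Before d := r: (11/4)*m > 2*r - 8
The weakest precondition is (11/4)*m > 2*r - 8.
Check whether (11/4)*m > -16 and r = 3 implies it.
Countermodel: at the initial state m = -5, r = 3, the precondition holds but the weakest precondition fails.
Answer: invalid


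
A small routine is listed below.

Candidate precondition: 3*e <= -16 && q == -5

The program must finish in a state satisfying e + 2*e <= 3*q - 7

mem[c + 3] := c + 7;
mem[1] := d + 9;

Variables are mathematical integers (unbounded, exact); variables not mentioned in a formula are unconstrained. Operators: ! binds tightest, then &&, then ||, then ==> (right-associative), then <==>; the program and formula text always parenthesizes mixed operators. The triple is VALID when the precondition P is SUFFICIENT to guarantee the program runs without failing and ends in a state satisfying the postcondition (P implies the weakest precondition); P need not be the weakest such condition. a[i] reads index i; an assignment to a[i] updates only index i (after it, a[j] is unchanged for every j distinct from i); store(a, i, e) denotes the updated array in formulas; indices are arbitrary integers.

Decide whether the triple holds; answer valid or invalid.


Working backward. After the program, the postcondition e + 2*e <= 3*q - 7 must hold; in canonical form it is 3*e <= 3*q - 7.
Before mem[1] := d + 9: 3*e <= 3*q - 7
Before mem[c + 3] := c + 7: 3*e <= 3*q - 7
The weakest precondition is 3*e <= 3*q - 7.
Check whether 3*e <= -16 && q == -5 implies it.
Countermodel: at the initial state e = -7, q = -5, the precondition holds but the weakest precondition fails.
Answer: invalid


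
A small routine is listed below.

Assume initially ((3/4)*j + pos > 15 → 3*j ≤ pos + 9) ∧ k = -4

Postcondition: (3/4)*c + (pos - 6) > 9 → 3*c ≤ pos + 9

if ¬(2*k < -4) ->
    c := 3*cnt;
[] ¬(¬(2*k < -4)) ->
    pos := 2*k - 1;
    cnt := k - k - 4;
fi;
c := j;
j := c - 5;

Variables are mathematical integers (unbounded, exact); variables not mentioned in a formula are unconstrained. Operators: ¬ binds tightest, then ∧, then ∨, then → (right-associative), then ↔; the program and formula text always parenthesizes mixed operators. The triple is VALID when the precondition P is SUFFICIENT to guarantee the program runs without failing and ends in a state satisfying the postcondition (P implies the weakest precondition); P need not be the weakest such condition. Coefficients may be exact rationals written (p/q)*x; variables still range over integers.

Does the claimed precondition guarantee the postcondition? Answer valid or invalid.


Working backward. After the program, the postcondition (3/4)*c + (pos - 6) > 9 → 3*c ≤ pos + 9 must hold; in canonical form it is (3/4)*c + pos > 15 → 3*c ≤ pos + 9.
Before j := c - 5: (3/4)*c + pos > 15 → 3*c ≤ pos + 9
Before c := j: (3/4)*j + pos > 15 → 3*j ≤ pos + 9
Then branch requires (3/4)*j + pos > 15 → 3*j ≤ pos + 9; else branch requires (3/4)*j + 2*k > 16 → 3*j ≤ 2*k + 8.
Before the if: ((¬(2*k < -4)) → ((3/4)*j + pos > 15 → 3*j ≤ pos + 9)) ∧ (2*k < -4 → ((3/4)*j + 2*k > 16 → 3*j ≤ 2*k + 8))
The weakest precondition is ((¬(2*k < -4)) → ((3/4)*j + pos > 15 → 3*j ≤ pos + 9)) ∧ (2*k < -4 → ((3/4)*j + 2*k > 16 → 3*j ≤ 2*k + 8)).
Check whether ((3/4)*j + pos > 15 → 3*j ≤ pos + 9) ∧ k = -4 implies it.
Countermodel: at the initial state j = 36, k = -4, pos = -12, the precondition holds but the weakest precondition fails.
Answer: invalid


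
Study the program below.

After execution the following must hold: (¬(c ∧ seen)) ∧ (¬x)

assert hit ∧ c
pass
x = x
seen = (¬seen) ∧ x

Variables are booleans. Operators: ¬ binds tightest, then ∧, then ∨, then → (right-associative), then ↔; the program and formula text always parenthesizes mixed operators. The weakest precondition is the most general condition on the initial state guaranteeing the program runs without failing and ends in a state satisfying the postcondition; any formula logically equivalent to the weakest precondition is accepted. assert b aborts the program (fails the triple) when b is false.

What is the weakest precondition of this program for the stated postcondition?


Working backward. After the program, (¬(c ∧ seen)) ∧ (¬x) must hold.
Before seen := (¬seen) ∧ x: (¬(c ∧ (¬seen) ∧ x)) ∧ (¬x)
Before x := x: (¬(c ∧ (¬seen) ∧ x)) ∧ (¬x)
Before skip: (¬(c ∧ (¬seen) ∧ x)) ∧ (¬x)
Before assert hit ∧ c: hit ∧ c ∧ (¬(c ∧ (¬seen) ∧ x)) ∧ (¬x)
Answer: WP = hit ∧ c ∧ (¬(c ∧ (¬seen) ∧ x)) ∧ (¬x)
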